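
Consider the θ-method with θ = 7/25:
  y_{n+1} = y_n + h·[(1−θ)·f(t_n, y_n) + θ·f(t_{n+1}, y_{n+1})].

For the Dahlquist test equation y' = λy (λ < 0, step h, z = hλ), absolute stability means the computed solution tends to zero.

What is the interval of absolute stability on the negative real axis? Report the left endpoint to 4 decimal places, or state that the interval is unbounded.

z∈(-4.5455,0).

Set f=λy, z=hλ:
  y_{n+1} = y_n + z·[18/25·y_n + 7/25·y_{n+1}] ⇒ (1 − 7/25z)y_{n+1} = (1 + 18/25z)y_n
  Hence R(z) = (1 + 18/25z)/(1 − 7/25z).

Need |R(x)|<1, x<0.
x=-0.6: |R|=0.4863
R=−1: 1+18/25x = −1+7/25x ⇒ -11/25x=2 ⇒ x=2/(-11/25)=-4.5455
Confirm numerically:
  x=-3.549: |R|=0.78009 <1
  x=-2.663: |R|=0.52551 <1
  x=-2.373: |R|=0.42570 <1
  x=-5.120: |R|=1.10388 >1
  x=-4.761: |R|=1.04065 >1
  x=-4.579: |R|=1.00647 >1
Stable set (-4.5455, 0).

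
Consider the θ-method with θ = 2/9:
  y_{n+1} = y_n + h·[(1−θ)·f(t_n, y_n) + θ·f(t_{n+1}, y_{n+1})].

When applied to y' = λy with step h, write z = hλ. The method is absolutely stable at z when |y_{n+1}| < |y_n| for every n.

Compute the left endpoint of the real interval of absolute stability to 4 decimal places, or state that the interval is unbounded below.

left endpoint -3.6000.

Test eqn y'=λy, z=hλ:
  y_{n+1} = y_n + z·[7/9·y_n + 2/9·y_{n+1}] ⇒ (1 − 2/9z)y_{n+1} = (1 + 7/9z)y_n
  so R(z) = (1 + 7/9z)/(1 − 2/9z).

Find x<0 with |R(x)|<1.
x=-1.64: |R|=0.2020
R=−1: 1+7/9x = −1+2/9x ⇒ -5/9x=2 ⇒ x=2/(-5/9)=-3.6000
Confirm numerically:
  x=-3.259: |R|=0.89013 <1
  x=-2.244: |R|=0.49733 <1
  x=-1.594: |R|=0.17706 <1
  x=-1.592: |R|=0.17597 <1
  x=-4.148: |R|=1.15842 >1
  x=-3.707: |R|=1.03259 >1
Stable set (-3.6000, 0).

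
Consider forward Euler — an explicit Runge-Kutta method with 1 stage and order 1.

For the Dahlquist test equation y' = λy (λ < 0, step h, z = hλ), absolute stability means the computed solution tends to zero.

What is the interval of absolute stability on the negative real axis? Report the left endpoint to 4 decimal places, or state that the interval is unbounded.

(-2.0000, 0).

Test eqn y'=λy, z=hλ:
  order 1, 1-stage ⇒ R(z)=1+z
  (e.g. R(-0.39)=0.61000, |R|=0.61000)

Solve |R(x)|<1 on ℝ⁻.
x=-0.39: |R|=0.6100
|R(-0.82)|=0.1800 |R(-0.72)|=0.2800 |R(-0.71)|=0.2900
Bisect:
  x_lo=-2.8923 |R|=1.8923  x_hi=-0.3385 |R|=0.6615
  mid=-1.61539 |R|=0.61539 →hi
  mid=-2.25385 |R|=1.25385 →lo
  mid=-1.93462 |R|=0.93462 →hi
  mid=-2.09424 |R|=1.09424 →lo
  mid=-2.01443 |R|=1.01443 →lo
  mid=-1.97452 |R|=0.97452 →hi
  mid=-1.99448 |R|=0.99448 →hi
  mid=-2.00445 |R|=1.00445 →lo
  ...
  [-2.00009,-1.99993] ⇒ x*=-2.0000
Stable set (-2.0000, 0).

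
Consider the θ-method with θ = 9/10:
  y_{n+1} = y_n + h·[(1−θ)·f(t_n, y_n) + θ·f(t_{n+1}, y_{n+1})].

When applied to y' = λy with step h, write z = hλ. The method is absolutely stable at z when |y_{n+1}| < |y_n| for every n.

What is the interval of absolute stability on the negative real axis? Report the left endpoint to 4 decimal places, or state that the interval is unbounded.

With y'=λy (z=hλ):
  y_{n+1} = y_n + z·[1/10·y_n + 9/10·y_{n+1}] ⇒ (1 − 9/10z)y_{n+1} = (1 + 1/10z)y_n
  Hence R(z) = (1 + 1/10z)/(1 − 9/10z).

Boundary: |R(x)|=1, x<0.
x=-0.68: |R|=0.5782
x=-2: |R|=0.2857
x=-10: |R|=0.0000
x=-100: |R|=0.0989
θ=9/10≥1/2 ⇒ |1+1/10x|<|1−9/10x| ∀x<0 ⇒ interval (−∞,0).

interval (−∞, 0).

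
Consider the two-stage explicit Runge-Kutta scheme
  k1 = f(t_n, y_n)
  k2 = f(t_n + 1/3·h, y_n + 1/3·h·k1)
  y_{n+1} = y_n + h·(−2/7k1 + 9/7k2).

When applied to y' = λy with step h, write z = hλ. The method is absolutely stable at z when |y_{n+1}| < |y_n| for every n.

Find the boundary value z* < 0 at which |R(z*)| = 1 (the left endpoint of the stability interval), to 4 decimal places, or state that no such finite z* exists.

Set f=λy, z=hλ:
  k1=λy_n ⇒ h·k1=z·y_n;  k2=λ(1+1/3z)y_n ⇒ h·k2=z(1+1/3z)y_n
  y_{n+1}/y_n = 1 − 2/7z + 9/7z(1+1/3z) = 1 + z + 3/7z²
  ⇒ R(z) = 1 + z + 3/7z².

Solve |R(x)|<1 on ℝ⁻.
x=-1.65: |R|=0.5168
R=1: x+3/7x²=0 ⇒ x=−7/3=-2.3333; min R=1−1/(4·3/7)=0.4167>−1
Confirm numerically:
  x=-2.180: |R|=0.85674 <1
  x=-1.986: |R|=0.70437 <1
  x=-1.839: |R|=0.61039 <1
  x=-2.375: |R|=1.04241 >1
  x=-2.367: |R|=1.03415 >1
Stable set (-2.3333, 0).

left endpoint -2.3333.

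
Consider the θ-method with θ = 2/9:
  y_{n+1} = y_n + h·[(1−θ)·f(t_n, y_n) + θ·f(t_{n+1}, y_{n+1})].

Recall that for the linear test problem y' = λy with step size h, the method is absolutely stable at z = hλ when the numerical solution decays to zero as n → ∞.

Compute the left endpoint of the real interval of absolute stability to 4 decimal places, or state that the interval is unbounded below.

z* = -3.6000.

Test eqn y'=λy, z=hλ:
  y_{n+1} = y_n + z·[7/9·y_n + 2/9·y_{n+1}] ⇒ (1 − 2/9z)y_{n+1} = (1 + 7/9z)y_n
  Hence R(z) = (1 + 7/9z)/(1 − 2/9z).

Boundary: |R(x)|=1, x<0.
x=-1.12: |R|=0.1032
R=−1: 1+7/9x = −1+2/9x ⇒ -5/9x=2 ⇒ x=2/(-5/9)=-3.6000
Confirm numerically:
  x=-2.133: |R|=0.44708 <1
  x=-1.829: |R|=0.30044 <1
  x=-1.826: |R|=0.29893 <1
  x=-3.973: |R|=1.11006 >1
  x=-3.861: |R|=1.07804 >1
Stable set (-3.6000, 0).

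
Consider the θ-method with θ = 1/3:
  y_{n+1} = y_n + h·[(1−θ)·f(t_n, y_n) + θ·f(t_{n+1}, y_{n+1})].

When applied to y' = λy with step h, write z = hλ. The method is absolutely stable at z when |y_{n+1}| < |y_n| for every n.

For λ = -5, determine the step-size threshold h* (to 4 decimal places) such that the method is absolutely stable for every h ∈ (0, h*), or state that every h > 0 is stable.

(-6.0000,0); λ=-5 ⇒ h* = (6)/5 = 1.2000.

Set f=λy, z=hλ:
  y_{n+1} = y_n + z·[2/3·y_n + 1/3·y_{n+1}] ⇒ (1 − 1/3z)y_{n+1} = (1 + 2/3z)y_n
  so R(z) = (1 + 2/3z)/(1 − 1/3z).

Find x<0 with |R(x)|<1.
x=-0.84: |R|=0.3437
R=−1: 1+2/3x = −1+1/3x ⇒ -1/3x=2 ⇒ x=2/(-1/3)=-6.0000
Confirm numerically:
  x=-5.904: |R|=0.98922 <1
  x=-5.317: |R|=0.91788 <1
  x=-4.283: |R|=0.76425 <1
  x=-3.892: |R|=0.69414 <1
  x=-6.310: |R|=1.03330 >1
  x=-6.237: |R|=1.02566 >1
Interval (-6.0000, 0).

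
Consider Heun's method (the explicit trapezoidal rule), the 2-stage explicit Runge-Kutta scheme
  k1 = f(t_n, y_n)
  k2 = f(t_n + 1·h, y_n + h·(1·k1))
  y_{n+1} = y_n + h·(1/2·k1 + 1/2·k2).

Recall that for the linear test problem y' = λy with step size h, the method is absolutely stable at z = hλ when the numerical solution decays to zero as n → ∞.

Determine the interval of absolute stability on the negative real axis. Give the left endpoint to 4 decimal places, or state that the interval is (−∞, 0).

With y'=λy (z=hλ):
  order 2, 2-stage ⇒ R(z)=1+z+z^2/2
  (e.g. R(-0.44)=0.65680, |R|=0.65680)

Find x<0 with |R(x)|<1.
x=-0.44: |R|=0.6568
|R(-2.38)|=1.4522 |R(-1.97)|=0.9704 |R(-0.82)|=0.5162
Bisect:
  x_lo=-2.6249 |R|=1.8201  x_hi=-0.1643 |R|=0.8492
  mid=-1.39460 |R|=0.57785 →hi
  mid=-2.00973 |R|=1.00978 →lo
  mid=-1.70216 |R|=0.74652 →hi
  mid=-1.85595 |R|=0.86632 →hi
  mid=-1.93284 |R|=0.93509 →hi
  mid=-1.97128 |R|=0.97169 →hi
  mid=-1.99051 |R|=0.99055 →hi
  mid=-2.00012 |R|=1.00012 →lo
  ...
  [-2.00012,-1.99997] ⇒ x*=-2.0000
Stable set (-2.0000, 0).

z∈(-2.0000,0).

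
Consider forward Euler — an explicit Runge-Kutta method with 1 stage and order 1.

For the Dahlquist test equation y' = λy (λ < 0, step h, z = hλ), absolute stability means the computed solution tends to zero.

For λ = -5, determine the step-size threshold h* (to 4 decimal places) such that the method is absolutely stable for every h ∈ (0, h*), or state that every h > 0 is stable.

Set f=λy, z=hλ:
  order 1, 1-stage ⇒ R(z)=1+z
  (e.g. R(-1.58)=-0.58000, |R|=0.58000)

Find x<0 with |R(x)|<1.
x=-1.58: |R|=0.5800
|R(-2.32)|=1.3200 |R(-1.9)|=0.9000 |R(-1.58)|=0.5800
Bisect:
  x_lo=-2.3471 |R|=1.3471  x_hi=-0.1262 |R|=0.8738
  mid=-1.23666 |R|=0.23666 →hi
  mid=-1.79188 |R|=0.79188 →hi
  mid=-2.06949 |R|=1.06949 →lo
  mid=-1.93069 |R|=0.93069 →hi
  mid=-2.00009 |R|=1.00009 →lo
  mid=-1.96539 |R|=0.96539 →hi
  mid=-1.98274 |R|=0.98274 →hi
  mid=-1.99141 |R|=0.99141 →hi
  mid=-1.99575 |R|=0.99575 →hi
  ...
  [-2.00009,-1.99995] ⇒ x*=-2.0000
Stable set (-2.0000, 0).

(-2.0000,0); λ=-5 ⇒ h* = 0.4000.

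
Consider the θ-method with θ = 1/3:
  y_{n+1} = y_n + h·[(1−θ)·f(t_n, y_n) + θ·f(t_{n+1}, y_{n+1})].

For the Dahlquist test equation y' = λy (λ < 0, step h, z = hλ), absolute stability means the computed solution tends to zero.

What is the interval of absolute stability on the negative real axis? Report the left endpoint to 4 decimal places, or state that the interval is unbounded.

(-6.0000, 0).

Test eqn y'=λy, z=hλ:
  y_{n+1} = y_n + z·[2/3·y_n + 1/3·y_{n+1}] ⇒ (1 − 1/3z)y_{n+1} = (1 + 2/3z)y_n
  ⇒ R(z) = (1 + 2/3z)/(1 − 1/3z).

Find x<0 with |R(x)|<1.
x=-0.6: |R|=0.5000
R=−1: 1+2/3x = −1+1/3x ⇒ -1/3x=2 ⇒ x=2/(-1/3)=-6.0000
Confirm numerically:
  x=-5.443: |R|=0.93403 <1
  x=-4.960: |R|=0.86935 <1
  x=-2.849: |R|=0.46128 <1
  x=-6.585: |R|=1.06103 >1
  x=-6.481: |R|=1.05073 >1
So |R|<1 on (-6.0000, 0).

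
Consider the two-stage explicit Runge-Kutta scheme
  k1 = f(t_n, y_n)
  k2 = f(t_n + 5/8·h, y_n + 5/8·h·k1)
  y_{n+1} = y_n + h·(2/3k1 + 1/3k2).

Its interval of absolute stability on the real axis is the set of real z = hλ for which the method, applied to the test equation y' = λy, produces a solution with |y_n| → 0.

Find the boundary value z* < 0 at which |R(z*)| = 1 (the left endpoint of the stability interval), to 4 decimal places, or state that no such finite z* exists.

With y'=λy (z=hλ):
  k1=λy_n ⇒ h·k1=z·y_n;  k2=λ(1+5/8z)y_n ⇒ h·k2=z(1+5/8z)y_n
  y_{n+1}/y_n = 1 + 2/3z + 1/3z(1+5/8z) = 1 + z + 5/24z²
  so R(z) = 1 + z + 5/24z².

Solve |R(x)|<1 on ℝ⁻.
x=-0.57: |R|=0.4977
R=1: x+5/24x²=0 ⇒ x=−24/5=-4.8000; min R=1−1/(4·5/24)=-0.2000>−1
Confirm numerically:
  x=-3.141: |R|=0.08561 <1
  x=-2.761: |R|=0.17285 <1
  x=-2.183: |R|=0.19019 <1
  x=-5.264: |R|=1.50885 >1
  x=-5.246: |R|=1.48744 >1
  x=-5.043: |R|=1.25530 >1
So |R|<1 on (-4.8000, 0).

left endpoint -4.8000.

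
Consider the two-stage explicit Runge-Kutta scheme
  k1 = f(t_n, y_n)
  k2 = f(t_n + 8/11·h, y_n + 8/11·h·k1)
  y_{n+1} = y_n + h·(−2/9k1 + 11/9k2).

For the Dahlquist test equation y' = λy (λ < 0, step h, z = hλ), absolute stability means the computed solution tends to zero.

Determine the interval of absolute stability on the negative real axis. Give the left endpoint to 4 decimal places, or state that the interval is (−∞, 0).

With y'=λy (z=hλ):
  k1=λy_n ⇒ h·k1=z·y_n;  k2=λ(1+8/11z)y_n ⇒ h·k2=z(1+8/11z)y_n
  y_{n+1}/y_n = 1 − 2/9z + 11/9z(1+8/11z) = 1 + z + 8/9z²
  R(z) = 1 + z + 8/9z².

Find x<0 with |R(x)|<1.
x=-0.68: |R|=0.7310
R=1: x+8/9x²=0 ⇒ x=−9/8=-1.1250; min R=1−1/(4·8/9)=0.7188>−1
Confirm numerically:
  x=-1.079: |R|=0.95588 <1
  x=-0.855: |R|=0.79480 <1
  x=-0.565: |R|=0.71876 <1
  x=-0.486: |R|=0.72395 <1
  x=-1.438: |R|=1.40008 >1
  x=-1.420: |R|=1.37236 >1
Interval (-1.1250, 0).

(-1.1250, 0).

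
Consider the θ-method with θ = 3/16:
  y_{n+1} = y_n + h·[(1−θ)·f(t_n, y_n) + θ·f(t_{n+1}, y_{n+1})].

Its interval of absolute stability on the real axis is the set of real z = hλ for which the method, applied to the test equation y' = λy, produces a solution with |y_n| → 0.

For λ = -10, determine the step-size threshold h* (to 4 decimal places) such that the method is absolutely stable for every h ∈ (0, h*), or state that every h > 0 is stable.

(-3.2000,0); λ=-10 ⇒ h* = (16/5)/10 = 0.3200.

Test eqn y'=λy, z=hλ:
  y_{n+1} = y_n + z·[13/16·y_n + 3/16·y_{n+1}] ⇒ (1 − 3/16z)y_{n+1} = (1 + 13/16z)y_n
  ⇒ R(z) = (1 + 13/16z)/(1 − 3/16z).

Need |R(x)|<1, x<0.
x=-1.52: |R|=0.1829
R=−1: 1+13/16x = −1+3/16x ⇒ -5/8x=2 ⇒ x=2/(-5/8)=-3.2000
Confirm numerically:
  x=-2.511: |R|=0.70722 <1
  x=-2.249: |R|=0.58192 <1
  x=-2.079: |R|=0.49589 <1
  x=-1.635: |R|=0.25138 <1
  x=-3.652: |R|=1.16768 >1
  x=-3.617: |R|=1.15530 >1
Stable set (-3.2000, 0).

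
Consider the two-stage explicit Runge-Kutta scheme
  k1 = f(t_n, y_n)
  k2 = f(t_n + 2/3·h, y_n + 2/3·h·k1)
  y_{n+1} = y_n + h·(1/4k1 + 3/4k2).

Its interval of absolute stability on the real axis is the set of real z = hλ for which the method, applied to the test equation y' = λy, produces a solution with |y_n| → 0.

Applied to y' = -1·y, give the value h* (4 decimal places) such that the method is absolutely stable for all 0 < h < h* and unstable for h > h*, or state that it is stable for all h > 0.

(-2.0000,0); λ=-1 ⇒ h* = (2)/1 = 2.0000.

On y'=λy, z=hλ:
  k1=λy_n ⇒ h·k1=z·y_n;  k2=λ(1+2/3z)y_n ⇒ h·k2=z(1+2/3z)y_n
  y_{n+1}/y_n = 1 + 1/4z + 3/4z(1+2/3z) = 1 + z + 1/2z²
  ⇒ R(z) = 1 + z + 1/2z².

Boundary: |R(x)|=1, x<0.
x=-0.86: |R|=0.5098
R=1: x+1/2x²=0 ⇒ x=−2=-2.0000; min R=1−1/(4·1/2)=0.5000>−1
Confirm numerically:
  x=-1.125: |R|=0.50781 <1
  x=-1.048: |R|=0.50115 <1
  x=-1.036: |R|=0.50065 <1
  x=-0.950: |R|=0.50125 <1
  x=-2.495: |R|=1.61751 >1
  x=-2.408: |R|=1.49123 >1
  x=-2.405: |R|=1.48701 >1
So |R|<1 on (-2.0000, 0).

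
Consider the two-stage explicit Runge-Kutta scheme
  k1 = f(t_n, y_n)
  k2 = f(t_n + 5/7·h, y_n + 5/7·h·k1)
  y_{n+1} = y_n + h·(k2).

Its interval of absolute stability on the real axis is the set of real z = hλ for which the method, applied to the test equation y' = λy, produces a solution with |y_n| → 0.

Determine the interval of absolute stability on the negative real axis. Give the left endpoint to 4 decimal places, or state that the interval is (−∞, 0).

z∈(-1.4000,0).

Set f=λy, z=hλ:
  k1=λy_n ⇒ h·k1=z·y_n;  k2=λ(1+5/7z)y_n ⇒ h·k2=z(1+5/7z)y_n
  y_{n+1}/y_n = 1 + z(1+5/7z) = 1 + z + 5/7z²
  Hence R(z) = 1 + z + 5/7z².

Solve |R(x)|<1 on ℝ⁻.
x=-1.62: |R|=1.2546
R=1: x+5/7x²=0 ⇒ x=−7/5=-1.4000; min R=1−1/(4·5/7)=0.6500>−1
Confirm numerically:
  x=-1.031: |R|=0.72826 <1
  x=-0.975: |R|=0.70402 <1
  x=-0.822: |R|=0.66063 <1
  x=-0.795: |R|=0.65645 <1
  x=-1.900: |R|=1.67857 >1
  x=-1.797: |R|=1.50958 >1
Stable set (-1.4000, 0).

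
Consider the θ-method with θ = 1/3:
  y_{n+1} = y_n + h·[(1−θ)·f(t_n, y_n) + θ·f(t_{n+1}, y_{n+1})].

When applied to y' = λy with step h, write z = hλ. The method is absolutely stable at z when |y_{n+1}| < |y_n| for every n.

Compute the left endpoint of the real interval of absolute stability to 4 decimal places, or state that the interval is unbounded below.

left endpoint -6.0000.

Test eqn y'=λy, z=hλ:
  y_{n+1} = y_n + z·[2/3·y_n + 1/3·y_{n+1}] ⇒ (1 − 1/3z)y_{n+1} = (1 + 2/3z)y_n
  ⇒ R(z) = (1 + 2/3z)/(1 − 1/3z).

Solve |R(x)|<1 on ℝ⁻.
x=-1.02: |R|=0.2388
R=−1: 1+2/3x = −1+1/3x ⇒ -1/3x=2 ⇒ x=2/(-1/3)=-6.0000
Confirm numerically:
  x=-5.733: |R|=0.96943 <1
  x=-5.429: |R|=0.93226 <1
  x=-3.687: |R|=0.65410 <1
  x=-6.535: |R|=1.05611 >1
  x=-6.421: |R|=1.04469 >1
Stable set (-6.0000, 0).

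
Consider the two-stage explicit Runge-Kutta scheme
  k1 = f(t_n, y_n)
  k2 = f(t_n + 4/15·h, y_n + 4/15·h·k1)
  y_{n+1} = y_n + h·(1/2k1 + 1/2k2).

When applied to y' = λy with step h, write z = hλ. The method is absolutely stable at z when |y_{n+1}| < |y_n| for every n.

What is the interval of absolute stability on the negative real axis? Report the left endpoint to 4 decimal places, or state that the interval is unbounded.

Test eqn y'=λy, z=hλ:
  k1=λy_n ⇒ h·k1=z·y_n;  k2=λ(1+4/15z)y_n ⇒ h·k2=z(1+4/15z)y_n
  y_{n+1}/y_n = 1 + 1/2z + 1/2z(1+4/15z) = 1 + z + 2/15z²
  so R(z) = 1 + z + 2/15z².

Boundary: |R(x)|=1, x<0.
x=-1.39: |R|=0.1324
R=1: x+2/15x²=0 ⇒ x=−15/2=-7.5000; min R=1−1/(4·2/15)=-0.8750>−1
Confirm numerically:
  x=-5.625: |R|=0.40625 <1
  x=-4.441: |R|=0.81134 <1
  x=-3.743: |R|=0.87499 <1
  x=-7.690: |R|=1.19481 >1
  x=-7.584: |R|=1.08494 >1
Stable set (-7.5000, 0).

(-7.5000, 0).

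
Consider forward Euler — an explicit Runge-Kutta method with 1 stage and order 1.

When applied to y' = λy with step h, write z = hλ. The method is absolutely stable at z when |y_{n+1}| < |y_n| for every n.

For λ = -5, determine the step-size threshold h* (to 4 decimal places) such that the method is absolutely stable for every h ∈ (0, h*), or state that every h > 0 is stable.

(-2.0000,0); λ=-5 ⇒ h* = 0.4000.

Set f=λy, z=hλ:
  order 1, 1-stage ⇒ R(z)=1+z
  (e.g. R(-1.78)=-0.78000, |R|=0.78000)

Find x<0 with |R(x)|<1.
x=-1.78: |R|=0.7800
|R(-1.93)|=0.9300 |R(-1.11)|=0.1100 |R(-0.9)|=0.1000
Bisect:
  x_lo=-2.4491 |R|=1.4491  x_hi=-0.3395 |R|=0.6605
  mid=-1.39431 |R|=0.39431 →hi
  mid=-1.92170 |R|=0.92170 →hi
  mid=-2.18540 |R|=1.18540 →lo
  mid=-2.05355 |R|=1.05355 →lo
  mid=-1.98763 |R|=0.98763 →hi
  mid=-2.02059 |R|=1.02059 →lo
  mid=-2.00411 |R|=1.00411 →lo
  mid=-1.99587 |R|=0.99587 →hi
  mid=-1.99999 |R|=0.99999 →hi
  ...
  [-2.00012,-1.99999] ⇒ x*=-2.0000
So |R|<1 on (-2.0000, 0).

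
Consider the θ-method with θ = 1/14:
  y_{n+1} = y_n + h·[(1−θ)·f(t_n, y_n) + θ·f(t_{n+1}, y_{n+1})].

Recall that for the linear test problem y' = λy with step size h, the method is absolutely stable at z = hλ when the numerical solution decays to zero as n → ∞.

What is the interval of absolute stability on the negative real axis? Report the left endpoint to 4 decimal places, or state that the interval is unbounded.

Set f=λy, z=hλ:
  y_{n+1} = y_n + z·[13/14·y_n + 1/14·y_{n+1}] ⇒ (1 − 1/14z)y_{n+1} = (1 + 13/14z)y_n
  so R(z) = (1 + 13/14z)/(1 − 1/14z).

Need |R(x)|<1, x<0.
x=-0.52: |R|=0.4986
R=−1: 1+13/14x = −1+1/14x ⇒ -6/7x=2 ⇒ x=2/(-6/7)=-2.3333
Confirm numerically:
  x=-1.158: |R|=0.06953 <1
  x=-1.152: |R|=0.06441 <1
  x=-1.028: |R|=0.04232 <1
  x=-2.834: |R|=1.35690 >1
  x=-2.555: |R|=1.16068 >1
So |R|<1 on (-2.3333, 0).

(-2.3333, 0).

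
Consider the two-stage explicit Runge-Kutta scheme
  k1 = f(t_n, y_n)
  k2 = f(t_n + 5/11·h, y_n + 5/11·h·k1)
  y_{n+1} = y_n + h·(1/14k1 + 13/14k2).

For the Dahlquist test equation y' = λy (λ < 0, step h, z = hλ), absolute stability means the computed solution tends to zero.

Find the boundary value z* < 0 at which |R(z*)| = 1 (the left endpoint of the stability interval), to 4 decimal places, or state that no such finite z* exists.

Set f=λy, z=hλ:
  k1=λy_n ⇒ h·k1=z·y_n;  k2=λ(1+5/11z)y_n ⇒ h·k2=z(1+5/11z)y_n
  y_{n+1}/y_n = 1 + 1/14z + 13/14z(1+5/11z) = 1 + z + 65/154z²
  ⇒ R(z) = 1 + z + 65/154z².

Find x<0 with |R(x)|<1.
x=-1.38: |R|=0.4238
R=1: x+65/154x²=0 ⇒ x=−154/65=-2.3692; min R=1−1/(4·65/154)=0.4077>−1
Confirm numerically:
  x=-1.881: |R|=0.61238 <1
  x=-1.520: |R|=0.45517 <1
  x=-1.517: |R|=0.45432 <1
  x=-0.950: |R|=0.43093 <1
  x=-2.953: |R|=1.72761 >1
  x=-2.448: |R|=1.08139 >1
  x=-2.410: |R|=1.04147 >1
Interval (-2.3692, 0).

z* = -2.3692.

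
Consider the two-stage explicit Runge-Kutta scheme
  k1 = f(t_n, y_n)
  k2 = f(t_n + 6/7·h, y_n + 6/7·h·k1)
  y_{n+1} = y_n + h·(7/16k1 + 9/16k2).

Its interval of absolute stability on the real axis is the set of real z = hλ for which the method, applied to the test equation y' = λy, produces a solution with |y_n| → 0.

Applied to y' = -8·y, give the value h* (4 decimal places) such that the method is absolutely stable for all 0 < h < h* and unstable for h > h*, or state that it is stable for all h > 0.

With y'=λy (z=hλ):
  k1=λy_n ⇒ h·k1=z·y_n;  k2=λ(1+6/7z)y_n ⇒ h·k2=z(1+6/7z)y_n
  y_{n+1}/y_n = 1 + 7/16z + 9/16z(1+6/7z) = 1 + z + 27/56z²
  so R(z) = 1 + z + 27/56z².

Find x<0 with |R(x)|<1.
x=-0.92: |R|=0.4881
R=1: x+27/56x²=0 ⇒ x=−56/27=-2.0741; min R=1−1/(4·27/56)=0.4815>−1
Confirm numerically:
  x=-2.020: |R|=0.94734 <1
  x=-1.907: |R|=0.84638 <1
  x=-1.657: |R|=0.66680 <1
  x=-1.151: |R|=0.48774 <1
  x=-2.473: |R|=1.47566 >1
  x=-2.376: |R|=1.34588 >1
  x=-2.300: |R|=1.25054 >1
So |R|<1 on (-2.0741, 0).

(-2.0741,0); λ=-8 ⇒ h* = (56/27)/8 = 0.2593.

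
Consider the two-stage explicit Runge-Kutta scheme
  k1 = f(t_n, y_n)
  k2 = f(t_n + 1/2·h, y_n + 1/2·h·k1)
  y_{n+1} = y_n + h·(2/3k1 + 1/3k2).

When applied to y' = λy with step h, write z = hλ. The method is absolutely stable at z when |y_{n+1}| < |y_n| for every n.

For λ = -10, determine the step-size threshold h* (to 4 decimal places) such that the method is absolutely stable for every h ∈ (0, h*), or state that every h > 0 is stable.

(-6.0000,0); λ=-10 ⇒ h* = (6)/10 = 0.6000.

Test eqn y'=λy, z=hλ:
  k1=λy_n ⇒ h·k1=z·y_n;  k2=λ(1+1/2z)y_n ⇒ h·k2=z(1+1/2z)y_n
  y_{n+1}/y_n = 1 + 2/3z + 1/3z(1+1/2z) = 1 + z + 1/6z²
  so R(z) = 1 + z + 1/6z².

Solve |R(x)|<1 on ℝ⁻.
x=-1.74: |R|=0.2354
R=1: x+1/6x²=0 ⇒ x=−6=-6.0000; min R=1−1/(4·1/6)=-0.5000>−1
Confirm numerically:
  x=-4.880: |R|=0.08907 <1
  x=-3.840: |R|=0.38240 <1
  x=-2.916: |R|=0.49882 <1
  x=-6.464: |R|=1.49988 >1
  x=-6.184: |R|=1.18964 >1
Stable set (-6.0000, 0).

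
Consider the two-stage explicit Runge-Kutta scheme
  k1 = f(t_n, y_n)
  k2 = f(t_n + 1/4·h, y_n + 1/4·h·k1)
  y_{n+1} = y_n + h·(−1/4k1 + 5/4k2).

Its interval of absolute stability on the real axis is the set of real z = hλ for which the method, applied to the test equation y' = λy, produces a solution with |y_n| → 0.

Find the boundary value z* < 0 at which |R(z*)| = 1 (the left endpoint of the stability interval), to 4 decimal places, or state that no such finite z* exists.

With y'=λy (z=hλ):
  k1=λy_n ⇒ h·k1=z·y_n;  k2=λ(1+1/4z)y_n ⇒ h·k2=z(1+1/4z)y_n
  y_{n+1}/y_n = 1 − 1/4z + 5/4z(1+1/4z) = 1 + z + 5/16z²
  Hence R(z) = 1 + z + 5/16z².

Find x<0 with |R(x)|<1.
x=-0.48: |R|=0.5920
R=1: x+5/16x²=0 ⇒ x=−16/5=-3.2000; min R=1−1/(4·5/16)=0.2000>−1
Confirm numerically:
  x=-2.781: |R|=0.63586 <1
  x=-2.239: |R|=0.32760 <1
  x=-1.505: |R|=0.20282 <1
  x=-1.417: |R|=0.21047 <1
  x=-3.567: |R|=1.40909 >1
  x=-3.493: |R|=1.31983 >1
So |R|<1 on (-3.2000, 0).

z* = -3.2000.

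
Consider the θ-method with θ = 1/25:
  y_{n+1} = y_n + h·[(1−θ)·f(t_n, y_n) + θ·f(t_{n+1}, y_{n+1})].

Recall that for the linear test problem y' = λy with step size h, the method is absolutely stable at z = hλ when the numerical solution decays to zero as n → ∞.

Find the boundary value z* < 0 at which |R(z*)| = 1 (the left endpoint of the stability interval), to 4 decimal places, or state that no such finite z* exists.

left endpoint -2.1739.

Set f=λy, z=hλ:
  y_{n+1} = y_n + z·[24/25·y_n + 1/25·y_{n+1}] ⇒ (1 − 1/25z)y_{n+1} = (1 + 24/25z)y_n
  Hence R(z) = (1 + 24/25z)/(1 − 1/25z).

Solve |R(x)|<1 on ℝ⁻.
x=-1.31: |R|=0.2448
R=−1: 1+24/25x = −1+1/25x ⇒ -23/25x=2 ⇒ x=2/(-23/25)=-2.1739
Confirm numerically:
  x=-2.109: |R|=0.94493 <1
  x=-1.825: |R|=0.70084 <1
  x=-1.536: |R|=0.44709 <1
  x=-2.666: |R|=1.40909 >1
  x=-2.348: |R|=1.14641 >1
Interval (-2.1739, 0).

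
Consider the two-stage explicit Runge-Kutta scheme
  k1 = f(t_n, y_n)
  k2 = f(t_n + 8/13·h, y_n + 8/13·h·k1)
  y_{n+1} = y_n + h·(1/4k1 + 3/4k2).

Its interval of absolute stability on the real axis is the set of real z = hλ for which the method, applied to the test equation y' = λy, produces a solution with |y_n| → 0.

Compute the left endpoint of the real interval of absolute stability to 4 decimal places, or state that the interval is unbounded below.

On y'=λy, z=hλ:
  k1=λy_n ⇒ h·k1=z·y_n;  k2=λ(1+8/13z)y_n ⇒ h·k2=z(1+8/13z)y_n
  y_{n+1}/y_n = 1 + 1/4z + 3/4z(1+8/13z) = 1 + z + 6/13z²
  Hence R(z) = 1 + z + 6/13z².

Need |R(x)|<1, x<0.
x=-0.37: |R|=0.6932
R=1: x+6/13x²=0 ⇒ x=−13/6=-2.1667; min R=1−1/(4·6/13)=0.4583>−1
Confirm numerically:
  x=-2.111: |R|=0.94576 <1
  x=-2.035: |R|=0.87633 <1
  x=-1.867: |R|=0.74178 <1
  x=-2.588: |R|=1.50327 >1
  x=-2.399: |R|=1.25725 >1
  x=-2.301: |R|=1.14266 >1
Interval (-2.1667, 0).

left endpoint -2.1667.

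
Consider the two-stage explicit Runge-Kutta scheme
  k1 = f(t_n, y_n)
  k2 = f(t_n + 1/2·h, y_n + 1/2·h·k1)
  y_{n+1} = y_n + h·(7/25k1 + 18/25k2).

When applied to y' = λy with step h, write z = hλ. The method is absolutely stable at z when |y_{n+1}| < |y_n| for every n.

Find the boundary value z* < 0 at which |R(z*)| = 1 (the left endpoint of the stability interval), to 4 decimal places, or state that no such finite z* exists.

Set f=λy, z=hλ:
  k1=λy_n ⇒ h·k1=z·y_n;  k2=λ(1+1/2z)y_n ⇒ h·k2=z(1+1/2z)y_n
  y_{n+1}/y_n = 1 + 7/25z + 18/25z(1+1/2z) = 1 + z + 9/25z²
  ⇒ R(z) = 1 + z + 9/25z².

Solve |R(x)|<1 on ℝ⁻.
x=-1.24: |R|=0.3135
R=1: x+9/25x²=0 ⇒ x=−25/9=-2.7778; min R=1−1/(4·9/25)=0.3056>−1
Confirm numerically:
  x=-2.290: |R|=0.59788 <1
  x=-2.288: |R|=0.59658 <1
  x=-2.169: |R|=0.52464 <1
  x=-1.512: |R|=0.31101 <1
  x=-3.350: |R|=1.69010 >1
  x=-2.926: |R|=1.15613 >1
  x=-2.844: |R|=1.06780 >1
Interval (-2.7778, 0).

left endpoint -2.7778.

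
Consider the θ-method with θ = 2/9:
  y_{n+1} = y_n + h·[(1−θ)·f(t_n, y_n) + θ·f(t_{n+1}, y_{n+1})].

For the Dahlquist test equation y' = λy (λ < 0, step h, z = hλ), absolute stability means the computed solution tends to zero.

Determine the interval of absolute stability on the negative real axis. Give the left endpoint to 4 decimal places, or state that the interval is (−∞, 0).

Set f=λy, z=hλ:
  y_{n+1} = y_n + z·[7/9·y_n + 2/9·y_{n+1}] ⇒ (1 − 2/9z)y_{n+1} = (1 + 7/9z)y_n
  ⇒ R(z) = (1 + 7/9z)/(1 − 2/9z).

Solve |R(x)|<1 on ℝ⁻.
x=-0.79: |R|=0.3280
R=−1: 1+7/9x = −1+2/9x ⇒ -5/9x=2 ⇒ x=2/(-5/9)=-3.6000
Confirm numerically:
  x=-3.050: |R|=0.81788 <1
  x=-2.588: |R|=0.64306 <1
  x=-1.625: |R|=0.19388 <1
  x=-4.040: |R|=1.12881 >1
  x=-3.735: |R|=1.04098 >1
So |R|<1 on (-3.6000, 0).

z∈(-3.6000,0).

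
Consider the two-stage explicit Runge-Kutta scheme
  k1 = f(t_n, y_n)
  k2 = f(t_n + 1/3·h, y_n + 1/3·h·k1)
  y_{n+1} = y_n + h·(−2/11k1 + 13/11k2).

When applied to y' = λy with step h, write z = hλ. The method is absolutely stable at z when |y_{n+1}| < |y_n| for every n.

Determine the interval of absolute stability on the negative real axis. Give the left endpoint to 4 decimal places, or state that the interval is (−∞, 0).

(-2.5385, 0).

Test eqn y'=λy, z=hλ:
  k1=λy_n ⇒ h·k1=z·y_n;  k2=λ(1+1/3z)y_n ⇒ h·k2=z(1+1/3z)y_n
  y_{n+1}/y_n = 1 − 2/11z + 13/11z(1+1/3z) = 1 + z + 13/33z²
  Hence R(z) = 1 + z + 13/33z².

Boundary: |R(x)|=1, x<0.
x=-0.84: |R|=0.4380
R=1: x+13/33x²=0 ⇒ x=−33/13=-2.5385; min R=1−1/(4·13/33)=0.3654>−1
Confirm numerically:
  x=-2.468: |R|=0.93149 <1
  x=-1.671: |R|=0.42897 <1
  x=-1.401: |R|=0.37222 <1
  x=-2.946: |R|=1.47297 >1
  x=-2.799: |R|=1.28728 >1
  x=-2.643: |R|=1.10884 >1
So |R|<1 on (-2.5385, 0).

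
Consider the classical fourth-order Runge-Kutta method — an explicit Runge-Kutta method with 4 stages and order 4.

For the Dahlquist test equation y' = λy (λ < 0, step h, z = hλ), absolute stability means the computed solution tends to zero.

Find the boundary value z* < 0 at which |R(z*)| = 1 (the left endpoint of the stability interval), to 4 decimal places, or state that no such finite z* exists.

left endpoint -2.7853.

Set f=λy, z=hλ:
  order 4, 4-stage ⇒ R(z)=1+z+z^2/2+z^3/6+z^4/24
  (e.g. R(-1.56)=0.27083, |R|=0.27083)

Solve |R(x)|<1 on ℝ⁻.
x=-1.56: |R|=0.2708
|R(-2.71)|=0.8923 |R(-1.32)|=0.2944 |R(-1.23)|=0.3117
Bisect:
  x_lo=-3.5082 |R|=2.7607  x_hi=-0.2639 |R|=0.7680
  mid=-1.88605 |R|=0.30160 →hi
  mid=-2.69712 |R|=0.87499 →hi
  mid=-3.10265 |R|=1.59383 →lo
  mid=-2.89988 |R|=1.18696 →lo
  mid=-2.79850 |R|=1.02009 →lo
  mid=-2.74781 |R|=0.94494 →hi
  mid=-2.77315 |R|=0.98185 →hi
  mid=-2.78583 |R|=1.00080 →lo
  mid=-2.77949 |R|=0.99128 →hi
  mid=-2.78266 |R|=0.99603 →hi
  ...
  [-2.78543,-2.78523] ⇒ x*=-2.7853
Interval (-2.7853, 0).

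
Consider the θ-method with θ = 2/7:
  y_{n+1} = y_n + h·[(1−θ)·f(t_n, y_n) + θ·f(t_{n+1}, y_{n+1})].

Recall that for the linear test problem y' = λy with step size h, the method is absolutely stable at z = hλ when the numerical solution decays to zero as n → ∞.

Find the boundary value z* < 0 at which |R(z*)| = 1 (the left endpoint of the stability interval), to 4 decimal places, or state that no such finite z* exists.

z* = -4.6667.

With y'=λy (z=hλ):
  y_{n+1} = y_n + z·[5/7·y_n + 2/7·y_{n+1}] ⇒ (1 − 2/7z)y_{n+1} = (1 + 5/7z)y_n
  ⇒ R(z) = (1 + 5/7z)/(1 − 2/7z).

Boundary: |R(x)|=1, x<0.
x=-0.31: |R|=0.7152
R=−1: 1+5/7x = −1+2/7x ⇒ -3/7x=2 ⇒ x=2/(-3/7)=-4.6667
Confirm numerically:
  x=-4.067: |R|=0.88113 <1
  x=-3.351: |R|=0.71194 <1
  x=-2.750: |R|=0.54000 <1
  x=-5.175: |R|=1.08790 >1
  x=-5.111: |R|=1.07740 >1
Interval (-4.6667, 0).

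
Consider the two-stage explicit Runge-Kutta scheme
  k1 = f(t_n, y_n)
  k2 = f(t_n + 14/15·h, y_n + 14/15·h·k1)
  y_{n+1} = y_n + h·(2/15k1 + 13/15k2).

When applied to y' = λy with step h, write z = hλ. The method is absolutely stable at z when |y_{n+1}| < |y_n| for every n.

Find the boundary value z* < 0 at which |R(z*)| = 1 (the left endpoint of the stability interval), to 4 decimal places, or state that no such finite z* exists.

z* = -1.2363.

Set f=λy, z=hλ:
  k1=λy_n ⇒ h·k1=z·y_n;  k2=λ(1+14/15z)y_n ⇒ h·k2=z(1+14/15z)y_n
  y_{n+1}/y_n = 1 + 2/15z + 13/15z(1+14/15z) = 1 + z + 182/225z²
  so R(z) = 1 + z + 182/225z².

Boundary: |R(x)|=1, x<0.
x=-0.53: |R|=0.6972
R=1: x+182/225x²=0 ⇒ x=−225/182=-1.2363; min R=1−1/(4·182/225)=0.6909>−1
Confirm numerically:
  x=-0.815: |R|=0.72228 <1
  x=-0.703: |R|=0.69676 <1
  x=-0.583: |R|=0.69193 <1
  x=-1.656: |R|=1.56225 >1
Interval (-1.2363, 0).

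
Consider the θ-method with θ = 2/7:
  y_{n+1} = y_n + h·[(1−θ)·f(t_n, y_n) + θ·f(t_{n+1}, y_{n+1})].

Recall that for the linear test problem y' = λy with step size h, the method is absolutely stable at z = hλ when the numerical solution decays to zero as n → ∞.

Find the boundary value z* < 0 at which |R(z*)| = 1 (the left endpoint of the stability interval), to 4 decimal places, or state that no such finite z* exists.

left endpoint -4.6667.

Test eqn y'=λy, z=hλ:
  y_{n+1} = y_n + z·[5/7·y_n + 2/7·y_{n+1}] ⇒ (1 − 2/7z)y_{n+1} = (1 + 5/7z)y_n
  ⇒ R(z) = (1 + 5/7z)/(1 − 2/7z).

Solve |R(x)|<1 on ℝ⁻.
x=-1.6: |R|=0.0980
R=−1: 1+5/7x = −1+2/7x ⇒ -3/7x=2 ⇒ x=2/(-3/7)=-4.6667
Confirm numerically:
  x=-4.586: |R|=0.98504 <1
  x=-3.832: |R|=0.82924 <1
  x=-1.875: |R|=0.22093 <1
  x=-5.125: |R|=1.07971 >1
  x=-5.042: |R|=1.06591 >1
  x=-4.779: |R|=1.02035 >1
So |R|<1 on (-4.6667, 0).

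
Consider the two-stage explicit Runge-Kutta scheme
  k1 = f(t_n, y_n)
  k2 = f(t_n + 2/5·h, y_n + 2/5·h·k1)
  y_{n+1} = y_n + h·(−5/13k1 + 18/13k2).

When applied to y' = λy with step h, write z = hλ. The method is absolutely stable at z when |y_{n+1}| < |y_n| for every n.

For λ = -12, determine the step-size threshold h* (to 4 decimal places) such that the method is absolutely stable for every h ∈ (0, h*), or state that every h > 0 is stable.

Test eqn y'=λy, z=hλ:
  k1=λy_n ⇒ h·k1=z·y_n;  k2=λ(1+2/5z)y_n ⇒ h·k2=z(1+2/5z)y_n
  y_{n+1}/y_n = 1 − 5/13z + 18/13z(1+2/5z) = 1 + z + 36/65z²
  ⇒ R(z) = 1 + z + 36/65z².

Need |R(x)|<1, x<0.
x=-1.04: |R|=0.5590
R=1: x+36/65x²=0 ⇒ x=−65/36=-1.8056; min R=1−1/(4·36/65)=0.5486>−1
Confirm numerically:
  x=-1.579: |R|=0.80187 <1
  x=-1.481: |R|=0.73378 <1
  x=-1.014: |R|=0.55546 <1
  x=-0.945: |R|=0.54960 <1
  x=-2.194: |R|=1.47201 >1
  x=-2.144: |R|=1.40188 >1
  x=-1.918: |R|=1.11945 >1
So |R|<1 on (-1.8056, 0).

(-1.8056,0); λ=-12 ⇒ h* = (65/36)/12 = 0.1505.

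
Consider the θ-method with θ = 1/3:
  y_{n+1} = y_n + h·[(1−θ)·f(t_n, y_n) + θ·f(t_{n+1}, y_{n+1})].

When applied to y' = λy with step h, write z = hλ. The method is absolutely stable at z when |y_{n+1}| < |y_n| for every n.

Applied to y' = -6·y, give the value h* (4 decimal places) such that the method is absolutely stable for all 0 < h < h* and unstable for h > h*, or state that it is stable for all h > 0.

(-6.0000,0); λ=-6 ⇒ h* = (6)/6 = 1.0000.

Set f=λy, z=hλ:
  y_{n+1} = y_n + z·[2/3·y_n + 1/3·y_{n+1}] ⇒ (1 − 1/3z)y_{n+1} = (1 + 2/3z)y_n
  R(z) = (1 + 2/3z)/(1 − 1/3z).

Boundary: |R(x)|=1, x<0.
x=-0.88: |R|=0.3196
R=−1: 1+2/3x = −1+1/3x ⇒ -1/3x=2 ⇒ x=2/(-1/3)=-6.0000
Confirm numerically:
  x=-5.905: |R|=0.98933 <1
  x=-5.575: |R|=0.95044 <1
  x=-3.336: |R|=0.57955 <1
  x=-6.570: |R|=1.05956 >1
  x=-6.263: |R|=1.02839 >1
  x=-6.113: |R|=1.01240 >1
Stable set (-6.0000, 0).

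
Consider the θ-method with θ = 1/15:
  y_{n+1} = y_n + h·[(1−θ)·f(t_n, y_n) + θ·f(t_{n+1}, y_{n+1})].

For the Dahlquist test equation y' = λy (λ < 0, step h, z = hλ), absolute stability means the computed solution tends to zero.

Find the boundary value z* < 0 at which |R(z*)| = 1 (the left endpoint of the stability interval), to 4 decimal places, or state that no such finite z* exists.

left endpoint -2.3077.

On y'=λy, z=hλ:
  y_{n+1} = y_n + z·[14/15·y_n + 1/15·y_{n+1}] ⇒ (1 − 1/15z)y_{n+1} = (1 + 14/15z)y_n
  R(z) = (1 + 14/15z)/(1 − 1/15z).

Solve |R(x)|<1 on ℝ⁻.
x=-1.46: |R|=0.3305
R=−1: 1+14/15x = −1+1/15x ⇒ -13/15x=2 ⇒ x=2/(-13/15)=-2.3077
Confirm numerically:
  x=-1.774: |R|=0.58638 <1
  x=-1.670: |R|=0.50270 <1
  x=-1.409: |R|=0.28801 <1
  x=-0.947: |R|=0.10924 <1
  x=-2.562: |R|=1.18825 >1
  x=-2.416: |R|=1.08085 >1
  x=-2.410: |R|=1.07639 >1
So |R|<1 on (-2.3077, 0).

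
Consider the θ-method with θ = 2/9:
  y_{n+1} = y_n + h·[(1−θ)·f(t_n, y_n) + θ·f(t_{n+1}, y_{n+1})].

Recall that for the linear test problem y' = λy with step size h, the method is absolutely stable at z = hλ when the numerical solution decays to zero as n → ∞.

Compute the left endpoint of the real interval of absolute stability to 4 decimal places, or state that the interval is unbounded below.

left endpoint -3.6000.

Set f=λy, z=hλ:
  y_{n+1} = y_n + z·[7/9·y_n + 2/9·y_{n+1}] ⇒ (1 − 2/9z)y_{n+1} = (1 + 7/9z)y_n
  R(z) = (1 + 7/9z)/(1 − 2/9z).

Need |R(x)|<1, x<0.
x=-0.31: |R|=0.7100
R=−1: 1+7/9x = −1+2/9x ⇒ -5/9x=2 ⇒ x=2/(-5/9)=-3.6000
Confirm numerically:
  x=-2.819: |R|=0.73323 <1
  x=-2.702: |R|=0.68828 <1
  x=-2.430: |R|=0.57792 <1
  x=-1.490: |R|=0.11937 <1
  x=-3.671: |R|=1.02172 >1
  x=-3.629: |R|=1.00892 >1
So |R|<1 on (-3.6000, 0).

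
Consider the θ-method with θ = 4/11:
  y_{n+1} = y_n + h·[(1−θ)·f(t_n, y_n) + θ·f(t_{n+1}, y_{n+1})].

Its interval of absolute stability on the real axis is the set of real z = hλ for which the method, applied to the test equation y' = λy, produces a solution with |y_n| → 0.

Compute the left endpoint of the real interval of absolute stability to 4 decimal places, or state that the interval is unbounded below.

Set f=λy, z=hλ:
  y_{n+1} = y_n + z·[7/11·y_n + 4/11·y_{n+1}] ⇒ (1 − 4/11z)y_{n+1} = (1 + 7/11z)y_n
  Hence R(z) = (1 + 7/11z)/(1 − 4/11z).

Solve |R(x)|<1 on ℝ⁻.
x=-1.73: |R|=0.0619
R=−1: 1+7/11x = −1+4/11x ⇒ -3/11x=2 ⇒ x=2/(-3/11)=-7.3333
Confirm numerically:
  x=-5.985: |R|=0.88423 <1
  x=-4.005: |R|=0.63046 <1
  x=-3.967: |R|=0.62413 <1
  x=-7.399: |R|=1.00485 >1
  x=-7.375: |R|=1.00309 >1
So |R|<1 on (-7.3333, 0).

left endpoint -7.3333.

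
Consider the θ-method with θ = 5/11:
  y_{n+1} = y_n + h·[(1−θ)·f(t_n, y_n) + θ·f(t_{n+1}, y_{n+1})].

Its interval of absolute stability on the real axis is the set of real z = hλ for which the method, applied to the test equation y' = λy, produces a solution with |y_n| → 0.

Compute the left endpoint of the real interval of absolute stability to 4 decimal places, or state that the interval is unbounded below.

left endpoint -22.0000.

Test eqn y'=λy, z=hλ:
  y_{n+1} = y_n + z·[6/11·y_n + 5/11·y_{n+1}] ⇒ (1 − 5/11z)y_{n+1} = (1 + 6/11z)y_n
  ⇒ R(z) = (1 + 6/11z)/(1 − 5/11z).

Find x<0 with |R(x)|<1.
x=-1.22: |R|=0.2152
R=−1: 1+6/11x = −1+5/11x ⇒ -1/11x=2 ⇒ x=2/(-1/11)=-22.0000
Confirm numerically:
  x=-20.005: |R|=0.98203 <1
  x=-18.318: |R|=0.96411 <1
  x=-10.545: |R|=0.82024 <1
  x=-22.557: |R|=1.00450 >1
  x=-22.134: |R|=1.00110 >1
Stable set (-22.0000, 0).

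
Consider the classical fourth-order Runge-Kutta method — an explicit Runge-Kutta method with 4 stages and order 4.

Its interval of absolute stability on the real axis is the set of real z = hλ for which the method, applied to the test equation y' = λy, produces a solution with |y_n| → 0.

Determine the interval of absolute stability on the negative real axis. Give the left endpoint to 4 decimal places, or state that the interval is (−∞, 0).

Set f=λy, z=hλ:
  order 4, 4-stage ⇒ R(z)=1+z+z^2/2+z^3/6+z^4/24
  (e.g. R(-1.72)=0.27580, |R|=0.27580)

Boundary: |R(x)|=1, x<0.
x=-1.72: |R|=0.2758
|R(-2.18)|=0.4105 |R(-1.72)|=0.2758 |R(-1.47)|=0.2756
Bisect:
  x_lo=-3.5961 |R|=3.0872  x_hi=-0.1745 |R|=0.8399
  mid=-1.88530 |R|=0.30143 →hi
  mid=-2.74069 |R|=0.93481 →hi
  mid=-3.16839 |R|=1.74885 →lo
  mid=-2.95454 |R|=1.28664 →lo
  mid=-2.84762 |R|=1.09810 →lo
  mid=-2.79416 |R|=1.01344 →lo
  mid=-2.76742 |R|=0.97339 →hi
  ...
  [-2.78538,-2.78518] ⇒ x*=-2.7853
Interval (-2.7853, 0).

(-2.7853, 0).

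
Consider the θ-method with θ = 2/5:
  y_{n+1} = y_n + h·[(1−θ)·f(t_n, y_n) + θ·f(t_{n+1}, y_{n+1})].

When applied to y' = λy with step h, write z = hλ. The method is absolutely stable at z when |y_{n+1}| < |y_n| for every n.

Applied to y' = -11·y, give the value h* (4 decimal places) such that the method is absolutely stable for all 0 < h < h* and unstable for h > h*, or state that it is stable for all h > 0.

(-10.0000,0); λ=-11 ⇒ h* = (10)/11 = 0.9091.

Test eqn y'=λy, z=hλ:
  y_{n+1} = y_n + z·[3/5·y_n + 2/5·y_{n+1}] ⇒ (1 − 2/5z)y_{n+1} = (1 + 3/5z)y_n
  ⇒ R(z) = (1 + 3/5z)/(1 − 2/5z).

Find x<0 with |R(x)|<1.
x=-0.9: |R|=0.3382
R=−1: 1+3/5x = −1+2/5x ⇒ -1/5x=2 ⇒ x=2/(-1/5)=-10.0000
Confirm numerically:
  x=-9.162: |R|=0.96407 <1
  x=-4.219: |R|=0.56980 <1
  x=-4.083: |R|=0.55058 <1
  x=-10.237: |R|=1.00930 >1
  x=-10.120: |R|=1.00475 >1
So |R|<1 on (-10.0000, 0).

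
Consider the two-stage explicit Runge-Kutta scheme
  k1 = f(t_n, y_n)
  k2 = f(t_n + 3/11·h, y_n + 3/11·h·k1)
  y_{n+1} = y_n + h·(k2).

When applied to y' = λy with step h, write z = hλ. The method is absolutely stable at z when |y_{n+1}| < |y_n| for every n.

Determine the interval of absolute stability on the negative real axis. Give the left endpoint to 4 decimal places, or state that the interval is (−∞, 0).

On y'=λy, z=hλ:
  k1=λy_n ⇒ h·k1=z·y_n;  k2=λ(1+3/11z)y_n ⇒ h·k2=z(1+3/11z)y_n
  y_{n+1}/y_n = 1 + z(1+3/11z) = 1 + z + 3/11z²
  ⇒ R(z) = 1 + z + 3/11z².

Need |R(x)|<1, x<0.
x=-1.21: |R|=0.1893
R=1: x+3/11x²=0 ⇒ x=−11/3=-3.6667; min R=1−1/(4·3/11)=0.0833>−1
Confirm numerically:
  x=-2.687: |R|=0.28208 <1
  x=-2.646: |R|=0.26345 <1
  x=-2.588: |R|=0.23866 <1
  x=-2.333: |R|=0.15142 <1
  x=-4.117: |R|=1.50564 >1
  x=-4.089: |R|=1.47098 >1
  x=-3.866: |R|=1.21017 >1
Interval (-3.6667, 0).

(-3.6667, 0).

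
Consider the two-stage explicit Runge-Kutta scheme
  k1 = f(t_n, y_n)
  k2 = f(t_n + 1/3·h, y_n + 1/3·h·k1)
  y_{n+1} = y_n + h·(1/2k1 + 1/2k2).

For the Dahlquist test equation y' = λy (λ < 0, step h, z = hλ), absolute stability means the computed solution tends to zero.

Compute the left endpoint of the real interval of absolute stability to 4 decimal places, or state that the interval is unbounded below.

left endpoint -6.0000.

Set f=λy, z=hλ:
  k1=λy_n ⇒ h·k1=z·y_n;  k2=λ(1+1/3z)y_n ⇒ h·k2=z(1+1/3z)y_n
  y_{n+1}/y_n = 1 + 1/2z + 1/2z(1+1/3z) = 1 + z + 1/6z²
  so R(z) = 1 + z + 1/6z².

Find x<0 with |R(x)|<1.
x=-0.7: |R|=0.3817
R=1: x+1/6x²=0 ⇒ x=−6=-6.0000; min R=1−1/(4·1/6)=-0.5000>−1
Confirm numerically:
  x=-5.647: |R|=0.66777 <1
  x=-3.583: |R|=0.44335 <1
  x=-3.269: |R|=0.48794 <1
  x=-6.440: |R|=1.47227 >1
  x=-6.113: |R|=1.11513 >1
  x=-6.043: |R|=1.04331 >1
Interval (-6.0000, 0).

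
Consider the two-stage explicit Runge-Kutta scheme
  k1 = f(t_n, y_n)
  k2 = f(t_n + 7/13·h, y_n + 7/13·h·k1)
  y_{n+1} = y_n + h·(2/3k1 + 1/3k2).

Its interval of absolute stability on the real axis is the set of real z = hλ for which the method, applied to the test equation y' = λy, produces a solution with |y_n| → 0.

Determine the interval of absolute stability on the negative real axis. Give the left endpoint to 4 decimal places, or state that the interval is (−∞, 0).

z∈(-5.5714,0).

Set f=λy, z=hλ:
  k1=λy_n ⇒ h·k1=z·y_n;  k2=λ(1+7/13z)y_n ⇒ h·k2=z(1+7/13z)y_n
  y_{n+1}/y_n = 1 + 2/3z + 1/3z(1+7/13z) = 1 + z + 7/39z²
  R(z) = 1 + z + 7/39z².

Need |R(x)|<1, x<0.
x=-1.13: |R|=0.0992
R=1: x+7/39x²=0 ⇒ x=−39/7=-5.5714; min R=1−1/(4·7/39)=-0.3929>−1
Confirm numerically:
  x=-5.008: |R|=0.49355 <1
  x=-3.844: |R|=0.19184 <1
  x=-3.738: |R|=0.23009 <1
  x=-3.472: |R|=0.30832 <1
  x=-6.157: |R|=1.64712 >1
  x=-5.592: |R|=1.02065 >1
Stable set (-5.5714, 0).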